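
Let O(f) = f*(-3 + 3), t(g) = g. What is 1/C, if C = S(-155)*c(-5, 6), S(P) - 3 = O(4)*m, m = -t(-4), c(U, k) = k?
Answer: 1/18 ≈ 0.055556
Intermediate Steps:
O(f) = 0 (O(f) = f*0 = 0)
m = 4 (m = -1*(-4) = 4)
S(P) = 3 (S(P) = 3 + 0*4 = 3 + 0 = 3)
C = 18 (C = 3*6 = 18)
1/C = 1/18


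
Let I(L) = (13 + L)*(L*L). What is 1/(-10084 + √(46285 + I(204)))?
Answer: -10084/92610099 - √9076957/92610099 ≈ -0.00014142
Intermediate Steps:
I(L) = L²*(13 + L) (I(L) = (13 + L)*L² = L²*(13 + L))
1/(-10084 + √(46285 + I(204))) = 1/(-10084 + √(46285 + 204²*(13 + 204))) = 1/(-10084 + √(46285 + 41616*217)) = 1/(-10084 + √(46285 + 9030672)) = 1/(-10084 + √9076957)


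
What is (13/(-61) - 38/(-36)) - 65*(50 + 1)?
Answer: -3638945/1098 ≈ -3314.2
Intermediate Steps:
(13/(-61) - 38/(-36)) - 65*(50 + 1) = (13*(-1/61) - 38*(-1/36)) - 65*51 = (-13/61 + 19/18) - 3315 = 925/1098 - 3315 = -3638945/1098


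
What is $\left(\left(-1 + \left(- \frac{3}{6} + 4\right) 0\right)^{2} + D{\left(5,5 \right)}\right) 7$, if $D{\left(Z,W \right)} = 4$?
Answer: $35$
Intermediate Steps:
$\left(\left(-1 + \left(- \frac{3}{6} + 4\right) 0\right)^{2} + D{\left(5,5 \right)}\right) 7 = \left(\left(-1 + \left(- \frac{3}{6} + 4\right) 0\right)^{2} + 4\right) 7 = \left(\left(-1 + \left(\left(-3\right) \frac{1}{6} + 4\right) 0\right)^{2} + 4\right) 7 = \left(\left(-1 + \left(- \frac{1}{2} + 4\right) 0\right)^{2} + 4\right) 7 = \left(\left(-1 + \frac{7}{2} \cdot 0\right)^{2} + 4\right) 7 = \left(\left(-1 + 0\right)^{2} + 4\right) 7 = \left(\left(-1\right)^{2} + 4\right) 7 = \left(1 + 4\right) 7 = 5 \cdot 7 = 35$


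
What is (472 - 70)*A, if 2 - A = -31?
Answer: 13266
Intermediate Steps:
A = 33 (A = 2 - 1*(-31) = 2 + 31 = 33)
(472 - 70)*A = (472 - 70)*33 = 402*33 = 13266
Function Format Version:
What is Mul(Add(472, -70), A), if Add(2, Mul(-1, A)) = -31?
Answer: 13266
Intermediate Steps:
A = 33 (A = Add(2, Mul(-1, -31)) = Add(2, 31) = 33)
Mul(Add(472, -70), A) = Mul(Add(472, -70), 33) = Mul(402, 33) = 13266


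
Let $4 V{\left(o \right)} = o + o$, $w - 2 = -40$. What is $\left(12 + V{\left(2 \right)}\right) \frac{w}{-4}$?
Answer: $\frac{247}{2} \approx 123.5$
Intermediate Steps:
$w = -38$ ($w = 2 - 40 = -38$)
$V{\left(o \right)} = \frac{o}{2}$ ($V{\left(o \right)} = \frac{o + o}{4} = \frac{2 o}{4} = \frac{o}{2}$)
$\left(12 + V{\left(2 \right)}\right) \frac{w}{-4} = \left(12 + \frac{1}{2} \cdot 2\right) \left(- \frac{38}{-4}\right) = \left(12 + 1\right) \left(\left(-38\right) \left(- \frac{1}{4}\right)\right) = 13 \cdot \frac{19}{2} = \frac{247}{2}$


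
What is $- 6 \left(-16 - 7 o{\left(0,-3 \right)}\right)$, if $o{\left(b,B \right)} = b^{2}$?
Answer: $96$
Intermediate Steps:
$- 6 \left(-16 - 7 o{\left(0,-3 \right)}\right) = - 6 \left(-16 - 7 \cdot 0^{2}\right) = - 6 \left(-16 - 0\right) = - 6 \left(-16 + 0\right) = \left(-6\right) \left(-16\right) = 96$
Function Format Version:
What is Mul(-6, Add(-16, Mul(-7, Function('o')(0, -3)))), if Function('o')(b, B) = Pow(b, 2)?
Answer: 96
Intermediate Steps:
Mul(-6, Add(-16, Mul(-7, Function('o')(0, -3)))) = Mul(-6, Add(-16, Mul(-7, Pow(0, 2)))) = Mul(-6, Add(-16, Mul(-7, 0))) = Mul(-6, Add(-16, 0)) = Mul(-6, -16) = 96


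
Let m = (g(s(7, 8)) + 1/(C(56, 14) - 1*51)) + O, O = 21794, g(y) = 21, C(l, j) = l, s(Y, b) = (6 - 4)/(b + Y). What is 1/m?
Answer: 5/109076 ≈ 4.5840e-5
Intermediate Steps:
s(Y, b) = 2/(Y + b)
m = 109076/5 (m = (21 + 1/(56 - 1*51)) + 21794 = (21 + 1/(56 - 51)) + 21794 = (21 + 1/5) + 21794 = (21 + ⅕) + 21794 = 106/5 + 21794 = 109076/5 ≈ 21815.)
1/m = 1/(109076/5) = 5/109076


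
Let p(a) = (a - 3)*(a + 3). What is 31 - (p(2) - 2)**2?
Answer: -18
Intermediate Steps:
p(a) = (-3 + a)*(3 + a)
31 - (p(2) - 2)**2 = 31 - ((-9 + 2**2) - 2)**2 = 31 - ((-9 + 4) - 2)**2 = 31 - (-5 - 2)**2 = 31 - 1*(-7)**2 = 31 - 1*49 = 31 - 49 = -18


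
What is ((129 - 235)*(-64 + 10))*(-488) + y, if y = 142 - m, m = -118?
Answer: -2793052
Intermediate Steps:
y = 260 (y = 142 - 1*(-118) = 142 + 118 = 260)
((129 - 235)*(-64 + 10))*(-488) + y = ((129 - 235)*(-64 + 10))*(-488) + 260 = -106*(-54)*(-488) + 260 = 5724*(-488) + 260 = -2793312 + 260 = -2793052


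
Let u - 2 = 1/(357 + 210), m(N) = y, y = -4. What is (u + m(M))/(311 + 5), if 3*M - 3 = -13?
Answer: -1133/179172 ≈ -0.0063235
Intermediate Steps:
M = -10/3 (M = 1 + (⅓)*(-13) = 1 - 13/3 = -10/3 ≈ -3.3333)
m(N) = -4
u = 1135/567 (u = 2 + 1/(357 + 210) = 2 + 1/567 = 1135/567 ≈ 2.0018)
(u + m(M))/(311 + 5) = (1135/567 - 4)/(311 + 5) = -1133/567/316 = -1133/567*1/316 = -1133/179172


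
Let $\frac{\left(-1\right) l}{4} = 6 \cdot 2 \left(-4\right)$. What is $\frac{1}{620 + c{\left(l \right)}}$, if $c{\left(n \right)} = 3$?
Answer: $\frac{1}{623} \approx 0.0016051$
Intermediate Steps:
$l = 192$ ($l = - 4 \cdot 6 \cdot 2 \left(-4\right) = - 4 \cdot 12 \left(-4\right) = \left(-4\right) \left(-48\right) = 192$)
$\frac{1}{620 + c{\left(l \right)}} = \frac{1}{620 + 3} = \frac{1}{623}$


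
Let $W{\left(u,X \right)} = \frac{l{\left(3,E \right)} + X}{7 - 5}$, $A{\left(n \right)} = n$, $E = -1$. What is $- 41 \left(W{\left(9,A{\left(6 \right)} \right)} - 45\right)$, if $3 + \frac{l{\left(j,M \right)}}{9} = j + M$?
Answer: $\frac{3813}{2} \approx 1906.5$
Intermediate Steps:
$l{\left(j,M \right)} = -27 + 9 M + 9 j$ ($l{\left(j,M \right)} = -27 + 9 \left(j + M\right) = -27 + 9 \left(M + j\right) = -27 + \left(9 M + 9 j\right) = -27 + 9 M + 9 j$)
$W{\left(u,X \right)} = - \frac{9}{2} + \frac{X}{2}$ ($W{\left(u,X \right)} = \frac{\left(-27 + 9 \left(-1\right) + 9 \cdot 3\right) + X}{7 - 5} = \frac{\left(-27 - 9 + 27\right) + X}{2} = \left(-9 + X\right) \frac{1}{2} = - \frac{9}{2} + \frac{X}{2}$)
$- 41 \left(W{\left(9,A{\left(6 \right)} \right)} - 45\right) = - 41 \left(\left(- \frac{9}{2} + \frac{1}{2} \cdot 6\right) - 45\right) = - 41 \left(\left(- \frac{9}{2} + 3\right) - 45\right) = - 41 \left(- \frac{3}{2} - 45\right) = \left(-41\right) \left(- \frac{93}{2}\right) = \frac{3813}{2}$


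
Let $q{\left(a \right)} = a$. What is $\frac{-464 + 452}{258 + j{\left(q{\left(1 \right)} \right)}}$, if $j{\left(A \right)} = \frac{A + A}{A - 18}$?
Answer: $- \frac{51}{1096} \approx -0.046533$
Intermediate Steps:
$j{\left(A \right)} = \frac{2 A}{-18 + A}$
$\frac{-464 + 452}{258 + j{\left(q{\left(1 \right)} \right)}} = \frac{-464 + 452}{258 + 2 \cdot 1 \frac{1}{-18 + 1}} = - \frac{12}{258 + 2 \cdot 1 \frac{1}{-17}} = - \frac{12}{258 + 2 \cdot 1 \left(- \frac{1}{17}\right)} = - \frac{12}{258 - \frac{2}{17}} = - \frac{12}{\frac{4384}{17}} = \left(-12\right) \frac{17}{4384} = - \frac{51}{1096}$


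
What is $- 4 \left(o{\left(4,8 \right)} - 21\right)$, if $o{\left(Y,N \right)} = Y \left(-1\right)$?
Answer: $100$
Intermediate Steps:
$o{\left(Y,N \right)} = - Y$
$- 4 \left(o{\left(4,8 \right)} - 21\right) = - 4 \left(\left(-1\right) 4 - 21\right) = - 4 \left(-4 - 21\right) = \left(-4\right) \left(-25\right) = 100$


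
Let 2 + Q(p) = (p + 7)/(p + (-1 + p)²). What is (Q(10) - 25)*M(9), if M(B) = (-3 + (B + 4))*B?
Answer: -219600/91 ≈ -2413.2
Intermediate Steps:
M(B) = B*(1 + B) (M(B) = (-3 + (4 + B))*B = (1 + B)*B = B*(1 + B))
Q(p) = -2 + (7 + p)/(p + (-1 + p)²) (Q(p) = -2 + (p + 7)/(p + (-1 + p)²) = -2 + (7 + p)/(p + (-1 + p)²))
(Q(10) - 25)*M(9) = ((7 - 1*10 - 2*(-1 + 10)²)/(10 + (-1 + 10)²) - 25)*(9*(1 + 9)) = ((7 - 10 - 2*9²)/(10 + 9²) - 25)*(9*10) = ((7 - 10 - 2*81)/(10 + 81) - 25)*90 = ((7 - 10 - 162)/91 - 25)*90 = ((1/91)*(-165) - 25)*90 = (-165/91 - 25)*90 = -2440/91*90 = -219600/91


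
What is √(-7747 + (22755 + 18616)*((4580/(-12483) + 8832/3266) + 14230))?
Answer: √51390005253569620315/295431 ≈ 24265.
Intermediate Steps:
√(-7747 + (22755 + 18616)*((4580/(-12483) + 8832/3266) + 14230)) = √(-7747 + 41371*((4580*(-1/12483) + 8832*(1/3266)) + 14230)) = √(-7747 + 41371*((-4580/12483 + 192/71) + 14230)) = √(-7747 + 41371*(2071556/886293 + 14230)) = √(-7747 + 41371*(12614020946/886293)) = √(-7747 + 521854660556966/886293) = √(521847794445095/886293) = √51390005253569620315/295431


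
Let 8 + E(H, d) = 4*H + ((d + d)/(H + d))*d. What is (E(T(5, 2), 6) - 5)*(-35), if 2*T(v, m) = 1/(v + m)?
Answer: 509/17 ≈ 29.941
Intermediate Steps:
T(v, m) = 1/(2*(m + v)) (T(v, m) = 1/(2*(v + m)) = 1/(2*(m + v)))
E(H, d) = -8 + 4*H + 2*d²/(H + d) (E(H, d) = -8 + (4*H + ((d + d)/(H + d))*d) = -8 + (4*H + ((2*d)/(H + d))*d) = -8 + (4*H + (2*d/(H + d))*d) = -8 + (4*H + 2*d²/(H + d)) = -8 + 4*H + 2*d²/(H + d))
(E(T(5, 2), 6) - 5)*(-35) = (2*(6² - 2/(2 + 5) - 4*6 + 2*(1/(2*(2 + 5)))² + 2*(1/(2*(2 + 5)))*6)/(1/(2*(2 + 5)) + 6) - 5)*(-35) = (2*(36 - 2/7 - 24 + 2*((½)/7)² + 2*((½)/7)*6)/((½)/7 + 6) - 5)*(-35) = (2*(36 - 2/7 - 24 + 2*((½)*(⅐))² + 2*((½)*(⅐))*6)/((½)*(⅐) + 6) - 5)*(-35) = (2*(36 - 4*1/14 - 24 + 2*(1/14)² + 2*(1/14)*6)/(1/14 + 6) - 5)*(-35) = (2*(36 - 2/7 - 24 + 2*(1/196) + 6/7)/(85/14) - 5)*(-35) = (2*(14/85)*(36 - 2/7 - 24 + 1/98 + 6/7) - 5)*(-35) = (2*(14/85)*(1233/98) - 5)*(-35) = (2466/595 - 5)*(-35) = -509/595*(-35) = 509/17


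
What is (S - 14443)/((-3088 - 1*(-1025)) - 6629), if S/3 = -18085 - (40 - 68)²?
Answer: 35525/4346 ≈ 8.1742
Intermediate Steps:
S = -56607 (S = 3*(-18085 - (40 - 68)²) = 3*(-18085 - 1*(-28)²) = 3*(-18085 - 1*784) = 3*(-18085 - 784) = 3*(-18869) = -56607)
(S - 14443)/((-3088 - 1*(-1025)) - 6629) = (-56607 - 14443)/((-3088 - 1*(-1025)) - 6629) = -71050/((-3088 + 1025) - 6629) = -71050/(-2063 - 6629) = -71050/(-8692) = -71050*(-1/8692) = 35525/4346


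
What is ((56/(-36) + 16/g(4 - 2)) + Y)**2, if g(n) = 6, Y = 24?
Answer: 51076/81 ≈ 630.57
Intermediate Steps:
((56/(-36) + 16/g(4 - 2)) + Y)**2 = ((56/(-36) + 16/6) + 24)**2 = ((56*(-1/36) + 16*(1/6)) + 24)**2 = ((-14/9 + 8/3) + 24)**2 = (10/9 + 24)**2 = (226/9)**2 = 51076/81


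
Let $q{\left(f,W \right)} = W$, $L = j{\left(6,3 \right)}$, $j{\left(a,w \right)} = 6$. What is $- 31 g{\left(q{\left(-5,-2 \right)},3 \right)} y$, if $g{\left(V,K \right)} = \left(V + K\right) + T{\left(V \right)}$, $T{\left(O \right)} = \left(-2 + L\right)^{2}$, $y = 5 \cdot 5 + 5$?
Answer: $-15810$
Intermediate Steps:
$L = 6$
$y = 30$ ($y = 25 + 5 = 30$)
$T{\left(O \right)} = 16$ ($T{\left(O \right)} = \left(-2 + 6\right)^{2} = 4^{2} = 16$)
$g{\left(V,K \right)} = 16 + K + V$ ($g{\left(V,K \right)} = \left(V + K\right) + 16 = \left(K + V\right) + 16 = 16 + K + V$)
$- 31 g{\left(q{\left(-5,-2 \right)},3 \right)} y = - 31 \left(16 + 3 - 2\right) 30 = \left(-31\right) 17 \cdot 30 = \left(-527\right) 30 = -15810$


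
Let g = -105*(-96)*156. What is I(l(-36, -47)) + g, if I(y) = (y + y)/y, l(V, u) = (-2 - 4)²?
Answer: 1572482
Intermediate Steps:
l(V, u) = 36 (l(V, u) = (-6)² = 36)
I(y) = 2 (I(y) = (2*y)/y = 2)
g = 1572480 (g = 10080*156 = 1572480)
I(l(-36, -47)) + g = 2 + 1572480 = 1572482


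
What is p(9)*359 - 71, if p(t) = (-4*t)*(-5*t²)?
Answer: 5234149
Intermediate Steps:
p(t) = 20*t³
p(9)*359 - 71 = (20*9³)*359 - 71 = (20*729)*359 - 71 = 14580*359 - 71 = 5234220 - 71 = 5234149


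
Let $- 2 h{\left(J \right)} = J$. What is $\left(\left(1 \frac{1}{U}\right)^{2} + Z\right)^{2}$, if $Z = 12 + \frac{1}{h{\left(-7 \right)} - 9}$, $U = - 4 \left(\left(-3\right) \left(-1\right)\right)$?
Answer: $\frac{350850361}{2509056} \approx 139.83$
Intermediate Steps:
$h{\left(J \right)} = - \frac{J}{2}$
$U = -12$ ($U = \left(-4\right) 3 = -12$)
$Z = \frac{130}{11}$ ($Z = 12 + \frac{1}{\left(- \frac{1}{2}\right) \left(-7\right) - 9} = 12 + \frac{1}{\frac{7}{2} - 9} = 12 + \frac{1}{- \frac{11}{2}} = 12 - \frac{2}{11} = \frac{130}{11} \approx 11.818$)
$\left(\left(1 \frac{1}{U}\right)^{2} + Z\right)^{2} = \left(\left(1 \frac{1}{-12}\right)^{2} + \frac{130}{11}\right)^{2} = \left(\left(1 \left(- \frac{1}{12}\right)\right)^{2} + \frac{130}{11}\right)^{2} = \left(\left(- \frac{1}{12}\right)^{2} + \frac{130}{11}\right)^{2} = \left(\frac{1}{144} + \frac{130}{11}\right)^{2} = \left(\frac{18731}{1584}\right)^{2} = \frac{350850361}{2509056}$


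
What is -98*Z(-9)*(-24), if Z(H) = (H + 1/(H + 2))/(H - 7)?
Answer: 1344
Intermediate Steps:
Z(H) = (H + 1/(2 + H))/(-7 + H)
-98*Z(-9)*(-24) = -98*(1 + (-9)² + 2*(-9))/(-14 + (-9)² - 5*(-9))*(-24) = -98*(1 + 81 - 18)/(-14 + 81 + 45)*(-24) = -98*64/112*(-24) = -7*64/8*(-24) = -98*4/7*(-24) = -56*(-24) = 1344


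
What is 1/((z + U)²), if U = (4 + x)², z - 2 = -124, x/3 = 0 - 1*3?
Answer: 1/9409 ≈ 0.00010628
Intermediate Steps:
x = -9 (x = 3*(0 - 1*3) = 3*(0 - 3) = 3*(-3) = -9)
z = -122 (z = 2 - 124 = -122)
U = 25 (U = (4 - 9)² = (-5)² = 25)
1/((z + U)²) = 1/((-122 + 25)²) = 1/((-97)²) = 1/9409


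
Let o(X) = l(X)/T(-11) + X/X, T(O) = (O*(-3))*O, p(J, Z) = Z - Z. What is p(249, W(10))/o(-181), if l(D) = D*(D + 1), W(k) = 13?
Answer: 0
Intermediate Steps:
p(J, Z) = 0
l(D) = D*(1 + D)
T(O) = -3*O**2 (T(O) = (-3*O)*O = -3*O**2)
o(X) = 1 - X*(1 + X)/363 (o(X) = (X*(1 + X))/((-3*(-11)**2)) + X/X = (X*(1 + X))/((-3*121)) + 1 = (X*(1 + X))/(-363) + 1 = (X*(1 + X))*(-1/363) + 1 = -X*(1 + X)/363 + 1 = 1 - X*(1 + X)/363)
p(249, W(10))/o(-181) = 0/(1 - 1/363*(-181)*(1 - 181)) = 0/(1 - 1/363*(-181)*(-180)) = 0/(1 - 10860/121) = 0/(-10739/121) = 0*(-121/10739) = 0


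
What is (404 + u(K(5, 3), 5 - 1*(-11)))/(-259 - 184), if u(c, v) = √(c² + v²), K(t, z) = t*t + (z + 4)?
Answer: -404/443 - 16*√5/443 ≈ -0.99272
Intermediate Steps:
K(t, z) = 4 + z + t² (K(t, z) = t² + (4 + z) = 4 + z + t²)
(404 + u(K(5, 3), 5 - 1*(-11)))/(-259 - 184) = (404 + √((4 + 3 + 5²)² + (5 - 1*(-11))²))/(-259 - 184) = (404 + √((4 + 3 + 25)² + (5 + 11)²))/(-443) = (404 + √(32² + 16²))*(-1/443) = (404 + √(1024 + 256))*(-1/443) = (404 + √1280)*(-1/443) = (404 + 16*√5)*(-1/443) = -404/443 - 16*√5/443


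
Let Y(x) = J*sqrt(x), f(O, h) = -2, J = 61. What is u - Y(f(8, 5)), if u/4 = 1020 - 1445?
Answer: -1700 - 61*I*sqrt(2) ≈ -1700.0 - 86.267*I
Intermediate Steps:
Y(x) = 61*sqrt(x)
u = -1700 (u = 4*(1020 - 1445) = 4*(-425) = -1700)
u - Y(f(8, 5)) = -1700 - 61*sqrt(-2) = -1700 - 61*I*sqrt(2)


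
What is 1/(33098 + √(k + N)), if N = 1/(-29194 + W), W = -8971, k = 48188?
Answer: 1263185170/41807063661641 - 3*√7798784600015/41807063661641 ≈ 3.0014e-5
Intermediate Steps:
N = -1/38165 (N = 1/(-29194 - 8971) = 1/(-38165) = -1/38165 ≈ -2.6202e-5)
1/(33098 + √(k + N)) = 1/(33098 + √(48188 - 1/38165)) = 1/(33098 + √(1839095019/38165)) = 1/(33098 + 3*√7798784600015/38165)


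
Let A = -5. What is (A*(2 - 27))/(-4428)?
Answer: -125/4428 ≈ -0.028229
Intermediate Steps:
(A*(2 - 27))/(-4428) = -5*(2 - 27)/(-4428) = -5*(-25)*(-1/4428) = 125*(-1/4428) = -125/4428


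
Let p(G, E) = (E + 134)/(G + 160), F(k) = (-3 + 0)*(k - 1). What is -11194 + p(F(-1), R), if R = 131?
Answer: -1857939/166 ≈ -11192.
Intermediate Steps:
F(k) = 3 - 3*k (F(k) = -3*(-1 + k) = 3 - 3*k)
p(G, E) = (134 + E)/(160 + G)
-11194 + p(F(-1), R) = -11194 + (134 + 131)/(160 + (3 - 3*(-1))) = -11194 + 265/(160 + (3 + 3)) = -11194 + 265/(160 + 6) = -11194 + 265/166 = -1857939/166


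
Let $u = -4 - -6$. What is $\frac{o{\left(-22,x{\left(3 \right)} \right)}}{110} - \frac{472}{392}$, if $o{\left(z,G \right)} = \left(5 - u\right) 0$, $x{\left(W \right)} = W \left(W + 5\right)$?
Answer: $- \frac{59}{49} \approx -1.2041$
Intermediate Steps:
$u = 2$ ($u = -4 + 6 = 2$)
$x{\left(W \right)} = W \left(5 + W\right)$
$o{\left(z,G \right)} = 0$ ($o{\left(z,G \right)} = \left(5 - 2\right) 0 = 3 \cdot 0 = 0$)
$\frac{o{\left(-22,x{\left(3 \right)} \right)}}{110} - \frac{472}{392} = \frac{0}{110} - \frac{472}{392} = 0 \cdot \frac{1}{110} - \frac{59}{49} = 0 - \frac{59}{49} = - \frac{59}{49}$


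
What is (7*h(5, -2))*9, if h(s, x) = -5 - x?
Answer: -189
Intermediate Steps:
(7*h(5, -2))*9 = (7*(-5 - 1*(-2)))*9 = (7*(-5 + 2))*9 = (7*(-3))*9 = -21*9 = -189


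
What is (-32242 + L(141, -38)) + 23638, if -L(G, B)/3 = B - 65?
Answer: -8295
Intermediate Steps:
L(G, B) = 195 - 3*B (L(G, B) = -3*(B - 65) = -3*(-65 + B) = 195 - 3*B)
(-32242 + L(141, -38)) + 23638 = (-32242 + (195 - 3*(-38))) + 23638 = (-32242 + (195 + 114)) + 23638 = (-32242 + 309) + 23638 = -31933 + 23638 = -8295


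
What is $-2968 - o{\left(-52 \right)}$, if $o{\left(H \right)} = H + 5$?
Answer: $-2921$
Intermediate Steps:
$o{\left(H \right)} = 5 + H$
$-2968 - o{\left(-52 \right)} = -2968 - \left(5 - 52\right) = -2968 - -47 = -2968 + 47 = -2921$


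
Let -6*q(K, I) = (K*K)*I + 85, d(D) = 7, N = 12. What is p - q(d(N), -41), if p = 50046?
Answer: 149176/3 ≈ 49725.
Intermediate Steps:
q(K, I) = -85/6 - I*K²/6 (q(K, I) = -((K*K)*I + 85)/6 = -(K²*I + 85)/6 = -(I*K² + 85)/6 = -(85 + I*K²)/6 = -85/6 - I*K²/6)
p - q(d(N), -41) = 50046 - (-85/6 - ⅙*(-41)*7²) = 50046 - (-85/6 - ⅙*(-41)*49) = 50046 - (-85/6 + 2009/6) = 50046 - 1*962/3 = 50046 - 962/3 = 149176/3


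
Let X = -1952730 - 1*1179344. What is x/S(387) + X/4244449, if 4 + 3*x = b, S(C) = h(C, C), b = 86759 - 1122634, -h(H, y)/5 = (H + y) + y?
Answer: 131581530817/2239911495 ≈ 58.744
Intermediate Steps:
X = -3132074 (X = -1952730 - 1179344 = -3132074)
h(H, y) = -10*y - 5*H (h(H, y) = -5*((H + y) + y) = -5*(H + 2*y) = -10*y - 5*H)
b = -1035875
S(C) = -15*C (S(C) = -10*C - 5*C = -15*C)
x = -345293 (x = -4/3 + (⅓)*(-1035875) = -4/3 - 1035875/3 = -345293)
x/S(387) + X/4244449 = -345293/((-15*387)) - 3132074/4244449 = -345293/(-5805) - 3132074*1/4244449 = -345293*(-1/5805) - 284734/385859 = 345293/5805 - 284734/385859 = 131581530817/2239911495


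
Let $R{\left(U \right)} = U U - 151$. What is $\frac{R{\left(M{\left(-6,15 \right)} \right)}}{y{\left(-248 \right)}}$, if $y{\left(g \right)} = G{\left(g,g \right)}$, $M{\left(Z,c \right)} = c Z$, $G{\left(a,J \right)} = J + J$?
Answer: $- \frac{7949}{496} \approx -16.026$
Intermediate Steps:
$G{\left(a,J \right)} = 2 J$
$M{\left(Z,c \right)} = Z c$
$y{\left(g \right)} = 2 g$
$R{\left(U \right)} = -151 + U^{2}$ ($R{\left(U \right)} = U^{2} - 151 = -151 + U^{2}$)
$\frac{R{\left(M{\left(-6,15 \right)} \right)}}{y{\left(-248 \right)}} = \frac{-151 + \left(\left(-6\right) 15\right)^{2}}{2 \left(-248\right)} = \frac{-151 + \left(-90\right)^{2}}{-496} = \left(-151 + 8100\right) \left(- \frac{1}{496}\right) = 7949 \left(- \frac{1}{496}\right) = - \frac{7949}{496}$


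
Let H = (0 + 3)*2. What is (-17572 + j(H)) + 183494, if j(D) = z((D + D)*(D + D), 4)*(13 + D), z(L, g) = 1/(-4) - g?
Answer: 663365/4 ≈ 1.6584e+5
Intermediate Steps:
H = 6 (H = 3*2 = 6)
z(L, g) = -1/4 - g
j(D) = -221/4 - 17*D/4 (j(D) = (-1/4 - 1*4)*(13 + D) = (-1/4 - 4)*(13 + D) = -17*(13 + D)/4 = -221/4 - 17*D/4)
(-17572 + j(H)) + 183494 = (-17572 + (-221/4 - 17/4*6)) + 183494 = (-17572 + (-221/4 - 51/2)) + 183494 = (-17572 - 323/4) + 183494 = -70611/4 + 183494 = 663365/4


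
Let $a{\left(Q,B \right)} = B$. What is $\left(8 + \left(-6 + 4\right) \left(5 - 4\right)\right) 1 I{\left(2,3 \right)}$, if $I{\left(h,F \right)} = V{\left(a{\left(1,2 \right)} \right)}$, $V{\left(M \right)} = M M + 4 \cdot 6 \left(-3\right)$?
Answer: $-408$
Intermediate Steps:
$V{\left(M \right)} = -72 + M^{2}$ ($V{\left(M \right)} = M^{2} + 24 \left(-3\right) = M^{2} - 72 = -72 + M^{2}$)
$I{\left(h,F \right)} = -68$ ($I{\left(h,F \right)} = -72 + 2^{2} = -72 + 4 = -68$)
$\left(8 + \left(-6 + 4\right) \left(5 - 4\right)\right) 1 I{\left(2,3 \right)} = \left(8 + \left(-6 + 4\right) \left(5 - 4\right)\right) 1 \left(-68\right) = \left(8 - 2\right) \left(-68\right) = 6 \left(-68\right) = -408$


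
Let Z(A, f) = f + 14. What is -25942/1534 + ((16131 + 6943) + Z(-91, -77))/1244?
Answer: 1513513/954148 ≈ 1.5862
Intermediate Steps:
Z(A, f) = 14 + f
-25942/1534 + ((16131 + 6943) + Z(-91, -77))/1244 = -25942/1534 + ((16131 + 6943) + (14 - 77))/1244 = -25942*1/1534 + (23074 - 63)*(1/1244) = -12971/767 + 23011*(1/1244) = -12971/767 + 23011/1244 = 1513513/954148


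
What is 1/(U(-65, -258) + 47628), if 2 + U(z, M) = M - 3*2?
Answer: 1/47362 ≈ 2.1114e-5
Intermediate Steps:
U(z, M) = -8 + M (U(z, M) = -2 + (M - 3*2) = -2 + (M - 6) = -2 + (-6 + M) = -8 + M)
1/(U(-65, -258) + 47628) = 1/((-8 - 258) + 47628) = 1/(-266 + 47628) = 1/47362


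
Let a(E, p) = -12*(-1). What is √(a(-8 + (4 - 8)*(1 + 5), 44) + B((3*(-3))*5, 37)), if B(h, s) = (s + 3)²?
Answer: 2*√403 ≈ 40.150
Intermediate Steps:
a(E, p) = 12
B(h, s) = (3 + s)²
√(a(-8 + (4 - 8)*(1 + 5), 44) + B((3*(-3))*5, 37)) = √(12 + (3 + 37)²) = √(12 + 40²) = √(12 + 1600) = √1612 = 2*√403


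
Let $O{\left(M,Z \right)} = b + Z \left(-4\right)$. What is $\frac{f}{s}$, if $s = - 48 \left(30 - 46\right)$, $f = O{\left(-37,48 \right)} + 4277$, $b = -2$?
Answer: $\frac{1361}{256} \approx 5.3164$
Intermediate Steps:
$O{\left(M,Z \right)} = -2 - 4 Z$ ($O{\left(M,Z \right)} = -2 + Z \left(-4\right) = -2 - 4 Z$)
$f = 4083$ ($f = \left(-2 - 192\right) + 4277 = -194 + 4277 = 4083$)
$s = 768$ ($s = \left(-48\right) \left(-16\right) = 768$)
$\frac{f}{s} = \frac{4083}{768} = 4083 \cdot \frac{1}{768} = \frac{1361}{256}$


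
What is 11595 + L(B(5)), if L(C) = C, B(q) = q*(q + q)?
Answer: 11645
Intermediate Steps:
B(q) = 2*q**2 (B(q) = q*(2*q) = 2*q**2)
11595 + L(B(5)) = 11595 + 2*5**2 = 11595 + 2*25 = 11595 + 50 = 11645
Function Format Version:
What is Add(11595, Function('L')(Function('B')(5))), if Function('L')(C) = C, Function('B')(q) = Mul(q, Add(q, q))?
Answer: 11645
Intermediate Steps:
Function('B')(q) = Mul(2, Pow(q, 2)) (Function('B')(q) = Mul(q, Mul(2, q)) = Mul(2, Pow(q, 2)))
Add(11595, Function('L')(Function('B')(5))) = Add(11595, Mul(2, Pow(5, 2))) = Add(11595, Mul(2, 25)) = Add(11595, 50) = 11645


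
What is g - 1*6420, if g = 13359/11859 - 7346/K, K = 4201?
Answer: -106624401945/16606553 ≈ -6420.6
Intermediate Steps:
g = -10331685/16606553 (g = 13359/11859 - 7346/4201 = 13359*(1/11859) - 7346*1/4201 = 4453/3953 - 7346/4201 = -10331685/16606553 ≈ -0.62214)
g - 1*6420 = -10331685/16606553 - 1*6420 = -10331685/16606553 - 6420 = -106624401945/16606553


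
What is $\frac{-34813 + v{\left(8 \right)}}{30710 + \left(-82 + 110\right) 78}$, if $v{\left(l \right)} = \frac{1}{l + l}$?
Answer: $- \frac{557007}{526304} \approx -1.0583$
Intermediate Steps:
$v{\left(l \right)} = \frac{1}{2 l}$
$\frac{-34813 + v{\left(8 \right)}}{30710 + \left(-82 + 110\right) 78} = \frac{-34813 + \frac{1}{2 \cdot 8}}{30710 + \left(-82 + 110\right) 78} = \frac{-34813 + \frac{1}{2} \cdot \frac{1}{8}}{30710 + 28 \cdot 78} = \frac{-34813 + \frac{1}{16}}{30710 + 2184} = - \frac{557007}{16 \cdot 32894} = \left(- \frac{557007}{16}\right) \frac{1}{32894} = - \frac{557007}{526304}$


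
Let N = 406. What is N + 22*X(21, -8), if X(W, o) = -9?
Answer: 208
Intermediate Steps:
N + 22*X(21, -8) = 406 + 22*(-9) = 406 - 198 = 208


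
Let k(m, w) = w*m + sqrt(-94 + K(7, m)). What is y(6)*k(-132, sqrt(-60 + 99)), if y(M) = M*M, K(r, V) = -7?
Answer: -4752*sqrt(39) + 36*I*sqrt(101) ≈ -29676.0 + 361.8*I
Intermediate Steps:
y(M) = M**2
k(m, w) = I*sqrt(101) + m*w (k(m, w) = w*m + sqrt(-94 - 7) = m*w + sqrt(-101) = m*w + I*sqrt(101) = I*sqrt(101) + m*w)
y(6)*k(-132, sqrt(-60 + 99)) = 6**2*(I*sqrt(101) - 132*sqrt(-60 + 99)) = 36*(I*sqrt(101) - 132*sqrt(39)) = 36*(-132*sqrt(39) + I*sqrt(101)) = -4752*sqrt(39) + 36*I*sqrt(101)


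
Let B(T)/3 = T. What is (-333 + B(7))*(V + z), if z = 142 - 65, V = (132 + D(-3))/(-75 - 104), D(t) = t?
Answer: -4260048/179 ≈ -23799.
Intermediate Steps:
B(T) = 3*T
V = -129/179 (V = (132 - 3)/(-75 - 104) = 129/(-179) = 129*(-1/179) = -129/179 ≈ -0.72067)
z = 77
(-333 + B(7))*(V + z) = (-333 + 3*7)*(-129/179 + 77) = (-333 + 21)*(13654/179) = -312*13654/179 = -4260048/179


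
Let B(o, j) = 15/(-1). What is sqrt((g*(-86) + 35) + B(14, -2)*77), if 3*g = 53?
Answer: I*sqrt(23754)/3 ≈ 51.374*I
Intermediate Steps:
g = 53/3 (g = (1/3)*53 = 53/3 ≈ 17.667)
B(o, j) = -15 (B(o, j) = 15*(-1) = -15)
sqrt((g*(-86) + 35) + B(14, -2)*77) = sqrt(((53/3)*(-86) + 35) - 15*77) = sqrt((-4558/3 + 35) - 1155) = sqrt(-4453/3 - 1155) = sqrt(-7918/3) = I*sqrt(23754)/3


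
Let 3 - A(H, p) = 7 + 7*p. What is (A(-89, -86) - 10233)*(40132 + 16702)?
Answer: -547595590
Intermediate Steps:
A(H, p) = -4 - 7*p (A(H, p) = 3 - (7 + 7*p) = 3 + (-7 - 7*p) = -4 - 7*p)
(A(-89, -86) - 10233)*(40132 + 16702) = ((-4 - 7*(-86)) - 10233)*(40132 + 16702) = ((-4 + 602) - 10233)*56834 = (598 - 10233)*56834 = -9635*56834 = -547595590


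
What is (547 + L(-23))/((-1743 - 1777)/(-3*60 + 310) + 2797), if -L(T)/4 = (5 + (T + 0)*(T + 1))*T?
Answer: 206089/12003 ≈ 17.170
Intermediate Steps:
L(T) = -4*T*(5 + T*(1 + T)) (L(T) = -4*(5 + (T + 0)*(T + 1))*T = -4*(5 + T*(1 + T))*T = -4*T*(5 + T*(1 + T)))
(547 + L(-23))/((-1743 - 1777)/(-3*60 + 310) + 2797) = (547 - 4*(-23)*(5 - 23 + (-23)²))/((-1743 - 1777)/(-3*60 + 310) + 2797) = (547 - 4*(-23)*(5 - 23 + 529))/(-3520/(-180 + 310) + 2797) = (547 - 4*(-23)*511)/(-3520/130 + 2797) = (547 + 47012)/(-3520*1/130 + 2797) = 47559/(-352/13 + 2797) = 47559/(36009/13) = 47559*(13/36009) = 206089/12003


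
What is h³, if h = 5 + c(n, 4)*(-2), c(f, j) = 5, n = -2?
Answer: -125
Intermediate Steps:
h = -5 (h = 5 + 5*(-2) = 5 - 10 = -5)
h³ = (-5)³ = -125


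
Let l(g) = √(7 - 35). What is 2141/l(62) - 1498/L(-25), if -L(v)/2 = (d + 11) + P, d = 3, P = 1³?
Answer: 749/15 - 2141*I*√7/14 ≈ 49.933 - 404.61*I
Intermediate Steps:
P = 1
L(v) = -30 (L(v) = -2*((3 + 11) + 1) = -2*(14 + 1) = -2*15 = -30)
l(g) = 2*I*√7 (l(g) = √(-28) = 2*I*√7)
2141/l(62) - 1498/L(-25) = 2141/((2*I*√7)) - 1498/(-30) = 2141*(-I*√7/14) - 1498*(-1/30) = -2141*I*√7/14 + 749/15 = 749/15 - 2141*I*√7/14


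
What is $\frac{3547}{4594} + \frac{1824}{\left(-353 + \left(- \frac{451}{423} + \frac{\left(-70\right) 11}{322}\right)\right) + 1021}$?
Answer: $\frac{52228133561}{14850872198} \approx 3.5168$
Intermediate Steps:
$\frac{3547}{4594} + \frac{1824}{\left(-353 + \left(- \frac{451}{423} + \frac{\left(-70\right) 11}{322}\right)\right) + 1021} = 3547 \cdot \frac{1}{4594} + \frac{1824}{\left(-353 - \frac{33638}{9729}\right) + 1021} = \frac{3547}{4594} + \frac{1824}{\left(-353 - \frac{33638}{9729}\right) + 1021} = \frac{3547}{4594} + \frac{1824}{- \frac{3467975}{9729} + 1021} = \frac{3547}{4594} + \frac{1824}{\frac{6465334}{9729}} = \frac{3547}{4594} + 1824 \cdot \frac{9729}{6465334} = \frac{3547}{4594} + \frac{8872848}{3232667} = \frac{52228133561}{14850872198}$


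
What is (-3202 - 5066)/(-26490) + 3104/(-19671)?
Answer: 13402478/86847465 ≈ 0.15432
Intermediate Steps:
(-3202 - 5066)/(-26490) + 3104/(-19671) = -8268*(-1/26490) + 3104*(-1/19671) = 1378/4415 - 3104/19671 = 13402478/86847465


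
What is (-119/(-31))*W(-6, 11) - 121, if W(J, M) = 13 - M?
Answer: -3513/31 ≈ -113.32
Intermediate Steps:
(-119/(-31))*W(-6, 11) - 121 = (-119/(-31))*(13 - 1*11) - 121 = (-119*(-1/31))*(13 - 11) - 121 = (119/31)*2 - 121 = 238/31 - 121 = -3513/31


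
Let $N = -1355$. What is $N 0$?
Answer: $0$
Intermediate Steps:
$N 0 = \left(-1355\right) 0 = 0$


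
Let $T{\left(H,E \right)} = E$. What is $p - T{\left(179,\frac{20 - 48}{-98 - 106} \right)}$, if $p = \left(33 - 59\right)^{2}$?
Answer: $\frac{34469}{51} \approx 675.86$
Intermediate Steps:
$p = 676$ ($p = \left(-26\right)^{2} = 676$)
$p - T{\left(179,\frac{20 - 48}{-98 - 106} \right)} = 676 - \frac{20 - 48}{-98 - 106} = 676 - - \frac{28}{-204} = 676 - \left(-28\right) \left(- \frac{1}{204}\right) = 676 - \frac{7}{51} = \frac{34469}{51}$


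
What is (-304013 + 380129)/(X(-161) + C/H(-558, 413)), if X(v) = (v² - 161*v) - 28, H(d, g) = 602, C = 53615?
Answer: 45821832/31245643 ≈ 1.4665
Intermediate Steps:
X(v) = -28 + v² - 161*v
(-304013 + 380129)/(X(-161) + C/H(-558, 413)) = (-304013 + 380129)/((-28 + (-161)² - 161*(-161)) + 53615/602) = 76116/((-28 + 25921 + 25921) + 53615*(1/602)) = 76116/(51814 + 53615/602) = 76116/(31245643/602) = 76116*(602/31245643) = 45821832/31245643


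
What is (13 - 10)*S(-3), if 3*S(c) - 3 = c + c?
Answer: -3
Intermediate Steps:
S(c) = 1 + 2*c/3 (S(c) = 1 + (c + c)/3 = 1 + (2*c)/3 = 1 + 2*c/3)
(13 - 10)*S(-3) = (13 - 10)*(1 + (2/3)*(-3)) = 3*(1 - 2) = 3*(-1) = -3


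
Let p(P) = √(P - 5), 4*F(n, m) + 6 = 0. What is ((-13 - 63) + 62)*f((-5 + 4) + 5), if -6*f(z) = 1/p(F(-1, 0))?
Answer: -7*I*√26/39 ≈ -0.91521*I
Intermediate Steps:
F(n, m) = -3/2 (F(n, m) = -3/2 + (¼)*0 = -3/2 + 0 = -3/2)
p(P) = √(-5 + P)
f(z) = I*√26/78 (f(z) = -1/(6*√(-5 - 3/2)) = -(-I*√26/13)/6 = -(-1)*I*√26/78 = I*√26/78)
((-13 - 63) + 62)*f((-5 + 4) + 5) = ((-13 - 63) + 62)*(I*√26/78) = (-76 + 62)*(I*√26/78) = -7*I*√26/39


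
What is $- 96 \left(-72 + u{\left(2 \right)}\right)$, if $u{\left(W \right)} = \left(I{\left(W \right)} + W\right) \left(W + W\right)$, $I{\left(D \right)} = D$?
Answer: $5376$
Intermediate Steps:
$u{\left(W \right)} = 4 W^{2}$ ($u{\left(W \right)} = \left(W + W\right) \left(W + W\right) = 2 W 2 W = 4 W^{2}$)
$- 96 \left(-72 + u{\left(2 \right)}\right) = - 96 \left(-72 + 4 \cdot 2^{2}\right) = - 96 \left(-72 + 4 \cdot 4\right) = - 96 \left(-72 + 16\right) = \left(-96\right) \left(-56\right) = 5376$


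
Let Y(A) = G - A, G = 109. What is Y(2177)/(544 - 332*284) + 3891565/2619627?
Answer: 30852354833/20464526124 ≈ 1.5076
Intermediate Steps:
Y(A) = 109 - A
Y(2177)/(544 - 332*284) + 3891565/2619627 = (109 - 1*2177)/(544 - 332*284) + 3891565/2619627 = (109 - 2177)/(544 - 94288) + 3891565*(1/2619627) = -2068/(-93744) + 3891565/2619627 = -2068*(-1/93744) + 3891565/2619627 = 517/23436 + 3891565/2619627 = 30852354833/20464526124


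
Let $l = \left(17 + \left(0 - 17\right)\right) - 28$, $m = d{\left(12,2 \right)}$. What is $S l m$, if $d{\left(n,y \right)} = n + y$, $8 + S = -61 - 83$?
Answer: $59584$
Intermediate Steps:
$S = -152$ ($S = -8 - 144 = -152$)
$m = 14$ ($m = 12 + 2 = 14$)
$l = -28$ ($l = \left(17 + \left(0 - 17\right)\right) - 28 = \left(17 - 17\right) - 28 = 0 - 28 = -28$)
$S l m = \left(-152\right) \left(-28\right) 14 = 4256 \cdot 14 = 59584$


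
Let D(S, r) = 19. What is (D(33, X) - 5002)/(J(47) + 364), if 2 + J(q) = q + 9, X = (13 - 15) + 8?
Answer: -453/38 ≈ -11.921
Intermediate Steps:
X = 6 (X = -2 + 8 = 6)
J(q) = 7 + q (J(q) = -2 + (q + 9) = -2 + (9 + q) = 7 + q)
(D(33, X) - 5002)/(J(47) + 364) = (19 - 5002)/((7 + 47) + 364) = -4983/(54 + 364) = -4983/418 = -4983*1/418 = -453/38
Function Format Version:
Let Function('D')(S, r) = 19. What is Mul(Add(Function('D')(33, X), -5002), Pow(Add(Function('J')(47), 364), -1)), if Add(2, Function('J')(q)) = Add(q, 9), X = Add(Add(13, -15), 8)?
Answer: Rational(-453, 38) ≈ -11.921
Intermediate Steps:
X = 6 (X = Add(-2, 8) = 6)
Function('J')(q) = Add(7, q) (Function('J')(q) = Add(-2, Add(q, 9)) = Add(-2, Add(9, q)) = Add(7, q))
Mul(Add(Function('D')(33, X), -5002), Pow(Add(Function('J')(47), 364), -1)) = Mul(Add(19, -5002), Pow(Add(Add(7, 47), 364), -1)) = Mul(-4983, Pow(Add(54, 364), -1)) = Mul(-4983, Pow(418, -1)) = Mul(-4983, Rational(1, 418)) = Rational(-453, 38)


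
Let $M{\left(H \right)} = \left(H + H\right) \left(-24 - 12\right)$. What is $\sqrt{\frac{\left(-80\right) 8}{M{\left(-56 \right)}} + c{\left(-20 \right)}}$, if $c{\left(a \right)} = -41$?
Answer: $\frac{i \sqrt{18151}}{21} \approx 6.4155 i$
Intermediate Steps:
$M{\left(H \right)} = - 72 H$ ($M{\left(H \right)} = 2 H \left(-36\right) = - 72 H$)
$\sqrt{\frac{\left(-80\right) 8}{M{\left(-56 \right)}} + c{\left(-20 \right)}} = \sqrt{\frac{\left(-80\right) 8}{\left(-72\right) \left(-56\right)} - 41} = \sqrt{- \frac{640}{4032} - 41} = \sqrt{\left(-640\right) \frac{1}{4032} - 41} = \sqrt{- \frac{10}{63} - 41} = \sqrt{- \frac{2593}{63}} = \frac{i \sqrt{18151}}{21}$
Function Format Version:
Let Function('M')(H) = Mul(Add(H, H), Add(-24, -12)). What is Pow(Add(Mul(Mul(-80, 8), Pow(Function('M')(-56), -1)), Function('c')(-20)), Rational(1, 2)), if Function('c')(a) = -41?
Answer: Mul(Rational(1, 21), I, Pow(18151, Rational(1, 2))) ≈ Mul(6.4155, I)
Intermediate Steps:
Function('M')(H) = Mul(-72, H) (Function('M')(H) = Mul(Mul(2, H), -36) = Mul(-72, H))
Pow(Add(Mul(Mul(-80, 8), Pow(Function('M')(-56), -1)), Function('c')(-20)), Rational(1, 2)) = Pow(Add(Mul(Mul(-80, 8), Pow(Mul(-72, -56), -1)), -41), Rational(1, 2)) = Pow(Add(Mul(-640, Pow(4032, -1)), -41), Rational(1, 2)) = Pow(Add(Mul(-640, Rational(1, 4032)), -41), Rational(1, 2)) = Pow(Add(Rational(-10, 63), -41), Rational(1, 2)) = Pow(Rational(-2593, 63), Rational(1, 2)) = Mul(Rational(1, 21), I, Pow(18151, Rational(1, 2)))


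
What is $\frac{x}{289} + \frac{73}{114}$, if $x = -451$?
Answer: $- \frac{30317}{32946} \approx -0.9202$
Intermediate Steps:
$\frac{x}{289} + \frac{73}{114} = - \frac{451}{289} + \frac{73}{114} = - \frac{30317}{32946}$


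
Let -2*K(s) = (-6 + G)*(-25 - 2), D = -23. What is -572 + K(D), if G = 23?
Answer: -685/2 ≈ -342.50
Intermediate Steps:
K(s) = 459/2 (K(s) = -(-6 + 23)*(-25 - 2)/2 = -17*(-27)/2 = -½*(-459) = 459/2)
-572 + K(D) = -572 + 459/2 = -685/2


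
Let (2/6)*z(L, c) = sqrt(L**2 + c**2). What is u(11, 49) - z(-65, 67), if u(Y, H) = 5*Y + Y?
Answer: 66 - 3*sqrt(8714) ≈ -214.05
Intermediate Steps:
u(Y, H) = 6*Y
z(L, c) = 3*sqrt(L**2 + c**2)
u(11, 49) - z(-65, 67) = 6*11 - 3*sqrt((-65)**2 + 67**2) = 66 - 3*sqrt(4225 + 4489) = 66 - 3*sqrt(8714)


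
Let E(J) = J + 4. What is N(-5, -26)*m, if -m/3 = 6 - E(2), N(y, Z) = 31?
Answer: 0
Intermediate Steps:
E(J) = 4 + J
m = 0 (m = -3*(6 - (4 + 2)) = -3*(6 - 1*6) = -3*(6 - 6) = -3*0 = 0)
N(-5, -26)*m = 31*0 = 0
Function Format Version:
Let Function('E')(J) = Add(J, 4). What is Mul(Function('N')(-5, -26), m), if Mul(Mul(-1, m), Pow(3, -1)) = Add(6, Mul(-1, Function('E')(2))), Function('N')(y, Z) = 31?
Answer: 0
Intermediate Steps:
Function('E')(J) = Add(4, J)
m = 0 (m = Mul(-3, Add(6, Mul(-1, Add(4, 2)))) = Mul(-3, Add(6, Mul(-1, 6))) = Mul(-3, Add(6, -6)) = Mul(-3, 0) = 0)
Mul(Function('N')(-5, -26), m) = Mul(31, 0) = 0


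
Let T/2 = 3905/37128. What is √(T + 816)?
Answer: √70321030689/9282 ≈ 28.569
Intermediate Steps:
T = 3905/18564 (T = 2*(3905/37128) = 3905/18564 ≈ 0.21035)
√(T + 816) = √(3905/18564 + 816) = √(15152129/18564) = √70321030689/9282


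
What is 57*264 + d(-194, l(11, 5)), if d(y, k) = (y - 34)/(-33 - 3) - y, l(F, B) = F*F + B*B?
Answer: 45745/3 ≈ 15248.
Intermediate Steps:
l(F, B) = B² + F² (l(F, B) = F² + B² = B² + F²)
d(y, k) = 17/18 - 37*y/36 (d(y, k) = (-34 + y)/(-36) - y = (-34 + y)*(-1/36) - y = (17/18 - y/36) - y = 17/18 - 37*y/36)
57*264 + d(-194, l(11, 5)) = 57*264 + (17/18 - 37/36*(-194)) = 15048 + (17/18 + 3589/18) = 15048 + 601/3 = 45745/3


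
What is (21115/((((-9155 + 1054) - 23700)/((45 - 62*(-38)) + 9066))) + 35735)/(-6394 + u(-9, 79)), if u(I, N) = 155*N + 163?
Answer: 447141515/95625607 ≈ 4.6760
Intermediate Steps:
u(I, N) = 163 + 155*N
(21115/((((-9155 + 1054) - 23700)/((45 - 62*(-38)) + 9066))) + 35735)/(-6394 + u(-9, 79)) = (21115/((((-9155 + 1054) - 23700)/((45 - 62*(-38)) + 9066))) + 35735)/(-6394 + (163 + 155*79)) = (21115/(((-8101 - 23700)/((45 + 2356) + 9066))) + 35735)/(-6394 + (163 + 12245)) = (21115/((-31801/(2401 + 9066))) + 35735)/(-6394 + 12408) = (21115/((-31801/11467)) + 35735)/6014 = (21115/((-31801*1/11467)) + 35735)*(1/6014) = (21115/(-31801/11467) + 35735)*(1/6014) = (21115*(-11467/31801) + 35735)*(1/6014) = (-242125705/31801 + 35735)*(1/6014) = (894283030/31801)*(1/6014) = 447141515/95625607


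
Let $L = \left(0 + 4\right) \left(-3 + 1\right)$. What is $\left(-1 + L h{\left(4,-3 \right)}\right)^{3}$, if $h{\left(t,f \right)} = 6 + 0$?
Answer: $-117649$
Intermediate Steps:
$h{\left(t,f \right)} = 6$
$L = -8$ ($L = 4 \left(-2\right) = -8$)
$\left(-1 + L h{\left(4,-3 \right)}\right)^{3} = \left(-1 - 48\right)^{3} = \left(-49\right)^{3} = -117649$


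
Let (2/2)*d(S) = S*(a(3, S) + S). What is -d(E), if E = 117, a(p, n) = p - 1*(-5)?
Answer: -14625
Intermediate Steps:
a(p, n) = 5 + p (a(p, n) = p + 5 = 5 + p)
d(S) = S*(8 + S) (d(S) = S*((5 + 3) + S) = S*(8 + S))
-d(E) = -117*(8 + 117) = -117*125 = -1*14625 = -14625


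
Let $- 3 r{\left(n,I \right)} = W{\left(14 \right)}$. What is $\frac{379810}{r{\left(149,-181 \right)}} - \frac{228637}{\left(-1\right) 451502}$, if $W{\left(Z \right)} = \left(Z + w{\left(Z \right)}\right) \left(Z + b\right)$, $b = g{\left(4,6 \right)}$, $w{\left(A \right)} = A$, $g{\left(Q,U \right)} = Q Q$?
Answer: $- \frac{8571047813}{6321028} \approx -1356.0$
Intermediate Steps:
$g{\left(Q,U \right)} = Q^{2}$
$b = 16$ ($b = 4^{2} = 16$)
$W{\left(Z \right)} = 2 Z \left(16 + Z\right)$ ($W{\left(Z \right)} = \left(Z + Z\right) \left(Z + 16\right) = 2 Z \left(16 + Z\right)$)
$r{\left(n,I \right)} = -280$ ($r{\left(n,I \right)} = - \frac{2 \cdot 14 \left(16 + 14\right)}{3} = - \frac{2 \cdot 14 \cdot 30}{3} = \left(- \frac{1}{3}\right) 840 = -280$)
$\frac{379810}{r{\left(149,-181 \right)}} - \frac{228637}{\left(-1\right) 451502} = \frac{379810}{-280} - \frac{228637}{\left(-1\right) 451502} = 379810 \left(- \frac{1}{280}\right) - \frac{228637}{-451502} = - \frac{37981}{28} - - \frac{228637}{451502} = - \frac{37981}{28} + \frac{228637}{451502} = - \frac{8571047813}{6321028}$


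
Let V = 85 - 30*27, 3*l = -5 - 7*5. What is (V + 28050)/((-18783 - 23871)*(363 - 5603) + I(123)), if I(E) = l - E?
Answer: 81975/670520471 ≈ 0.00012226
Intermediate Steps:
l = -40/3 (l = (-5 - 7*5)/3 = (-5 - 35)/3 = (1/3)*(-40) = -40/3 ≈ -13.333)
I(E) = -40/3 - E
V = -725 (V = 85 - 810 = -725)
(V + 28050)/((-18783 - 23871)*(363 - 5603) + I(123)) = (-725 + 28050)/((-18783 - 23871)*(363 - 5603) + (-40/3 - 1*123)) = 27325/(-42654*(-5240) + (-40/3 - 123)) = 27325/(223506960 - 409/3) = 27325/(670520471/3) = 27325*(3/670520471) = 81975/670520471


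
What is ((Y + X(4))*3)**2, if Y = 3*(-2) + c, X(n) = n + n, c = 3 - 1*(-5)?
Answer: 900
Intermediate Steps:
c = 8 (c = 3 + 5 = 8)
X(n) = 2*n
Y = 2 (Y = 3*(-2) + 8 = -6 + 8 = 2)
((Y + X(4))*3)**2 = ((2 + 2*4)*3)**2 = ((2 + 8)*3)**2 = (10*3)**2 = 30**2 = 900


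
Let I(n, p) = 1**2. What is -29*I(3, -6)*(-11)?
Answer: 319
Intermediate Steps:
I(n, p) = 1
-29*I(3, -6)*(-11) = -29*1*(-11) = -29*(-11) = 319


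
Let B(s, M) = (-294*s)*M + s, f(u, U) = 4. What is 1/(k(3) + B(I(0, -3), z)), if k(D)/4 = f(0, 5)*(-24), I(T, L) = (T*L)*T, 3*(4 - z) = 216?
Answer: -1/384 ≈ -0.0026042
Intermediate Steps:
z = -68 (z = 4 - ⅓*216 = 4 - 72 = -68)
I(T, L) = L*T² (I(T, L) = (L*T)*T = L*T²)
k(D) = -384 (k(D) = 4*(4*(-24)) = 4*(-96) = -384)
B(s, M) = s - 294*M*s (B(s, M) = -294*M*s + s = s - 294*M*s)
1/(k(3) + B(I(0, -3), z)) = 1/(-384 + (-3*0²)*(1 - 294*(-68))) = 1/(-384 + (-3*0)*(1 + 19992)) = 1/(-384 + 0*19993) = 1/(-384 + 0) = 1/(-384) = -1/384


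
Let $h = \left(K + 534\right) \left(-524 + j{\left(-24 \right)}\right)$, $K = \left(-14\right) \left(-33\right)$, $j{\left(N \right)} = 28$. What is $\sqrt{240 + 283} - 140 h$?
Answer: $69162240 + \sqrt{523} \approx 6.9162 \cdot 10^{7}$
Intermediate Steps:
$K = 462$
$h = -494016$ ($h = \left(462 + 534\right) \left(-524 + 28\right) = 996 \left(-496\right) = -494016$)
$\sqrt{240 + 283} - 140 h = \sqrt{240 + 283} - -69162240 = \sqrt{523} + 69162240 = 69162240 + \sqrt{523}$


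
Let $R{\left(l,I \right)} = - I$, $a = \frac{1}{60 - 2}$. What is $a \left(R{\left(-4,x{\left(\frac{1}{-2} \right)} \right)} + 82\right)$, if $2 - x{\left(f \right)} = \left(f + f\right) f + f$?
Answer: $\frac{40}{29} \approx 1.3793$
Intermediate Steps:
$a = \frac{1}{58} \approx 0.017241$
$x{\left(f \right)} = 2 - f - 2 f^{2}$ ($x{\left(f \right)} = 2 - \left(\left(f + f\right) f + f\right) = 2 - \left(2 f f + f\right) = 2 - \left(2 f^{2} + f\right) = 2 - \left(f + 2 f^{2}\right) = 2 - f - 2 f^{2}$)
$a \left(R{\left(-4,x{\left(\frac{1}{-2} \right)} \right)} + 82\right) = \frac{- (2 - \frac{1}{-2} - 2 \left(\frac{1}{-2}\right)^{2}) + 82}{58} = \frac{- (2 - - \frac{1}{2} - 2 \left(- \frac{1}{2}\right)^{2}) + 82}{58} = \frac{- (2 + \frac{1}{2} - \frac{1}{2}) + 82}{58} = \frac{\left(-1\right) 2 + 82}{58} = \frac{-2 + 82}{58} = \frac{1}{58} \cdot 80 = \frac{40}{29}$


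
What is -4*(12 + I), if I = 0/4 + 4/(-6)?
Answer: -136/3 ≈ -45.333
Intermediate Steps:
I = -⅔ (I = 0*(¼) + 4*(-⅙) = 0 - ⅔ = -⅔ ≈ -0.66667)
-4*(12 + I) = -4*(12 - ⅔) = -4*34/3 = -136/3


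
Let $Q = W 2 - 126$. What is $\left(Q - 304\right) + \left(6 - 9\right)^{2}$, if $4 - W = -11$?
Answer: $-391$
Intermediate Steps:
$W = 15$ ($W = 4 - -11 = 4 + 11 = 15$)
$Q = -96$ ($Q = 15 \cdot 2 - 126 = 30 - 126 = -96$)
$\left(Q - 304\right) + \left(6 - 9\right)^{2} = \left(-96 - 304\right) + \left(6 - 9\right)^{2} = -400 + \left(-3\right)^{2} = -400 + 9 = -391$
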